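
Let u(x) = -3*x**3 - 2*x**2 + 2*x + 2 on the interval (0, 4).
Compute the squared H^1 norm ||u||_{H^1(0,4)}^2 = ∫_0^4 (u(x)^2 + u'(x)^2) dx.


||u||_{H^1}^2 = 1644704/35

The H^1 norm (squared) on an interval (0, L) is
  ||u||_{H^1}^2 = ∫_0^L u(x)^2 dx + ∫_0^L u'(x)^2 dx.
Compute u'(x) = -9*x**2 - 4*x + 2.
Then u(x)^2 = 9*x**6 + 12*x**5 - 8*x**4 - 20*x**3 - 4*x**2 + 8*x + 4 and u'(x)^2 = 81*x**4 + 72*x**3 - 20*x**2 - 16*x + 4.
Integrate each monomial from 0 to 4 using ∫_0^4 c·x^n dx = c·4^(n+1)/(n+1):
  ∫_0^4 u(x)^2 dx = ∫_0^4 (9*x^6 + 12*x^5 - 8*x^4 - 20*x^3 - 4*x^2 + 8*x + 4) dx. Term by term:
    ∫_0^4 9*x^6 dx = 147456/7;  ∫_0^4 12*x^5 dx = 8192;  ∫_0^4 -8*x^4 dx = -8192/5;
    ∫_0^4 -20*x^3 dx = -1280;  ∫_0^4 -4*x^2 dx = -256/3;  ∫_0^4 8*x dx = 64;
    ∫_0^4 4 dx = 16.
  Sum: 147456/7 + 8192 − 8192/5 − 1280 − 256/3 + 64 + 16 = 2765008/105.
  ∫_0^4 u'(x)^2 dx = ∫_0^4 (81*x^4 + 72*x^3 - 20*x^2 - 16*x + 4) dx. Term by term:
    ∫_0^4 81*x^4 dx = 82944/5;  ∫_0^4 72*x^3 dx = 4608;  ∫_0^4 -20*x^2 dx = -1280/3;
    ∫_0^4 -16*x dx = -128;  ∫_0^4 4 dx = 16.
  Sum: 82944/5 + 4608 − 1280/3 − 128 + 16 = 309872/15.
Adding: ||u||_{H^1}^2 = 2765008/105 + 309872/15 = 1644704/35.


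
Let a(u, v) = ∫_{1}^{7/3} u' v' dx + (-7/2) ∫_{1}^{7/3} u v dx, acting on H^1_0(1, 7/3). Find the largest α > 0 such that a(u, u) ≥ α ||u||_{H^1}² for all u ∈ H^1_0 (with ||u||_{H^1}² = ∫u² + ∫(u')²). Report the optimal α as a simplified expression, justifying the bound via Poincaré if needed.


α = (-56 + 9*π^2)/(16 + 9*π^2)

Coercivity of a(·,·) on H^1_0(1, 7/3) means a(u, u) ≥ α ||u||_{H^1}² for every u ∈ H^1_0.
The interval has length L = 4/3, and Poincaré/coercivity depend only on L. Here a(u, u) = ∫(u')² + (-7/2)·∫u².
Here c = -7/2 < 0 with |c| < (π/L)² = 9*π^2/16, so coercivity still holds. The condition a(u,u) ≥ α||u||_{H^1}² reads (1−α)∫(u')² ≥ (α−c)∫u². Any admissible α is ≤ 1 (rapidly oscillating u have ∫u²/∫(u')² → 0), and α = 1 would force 0 ≥ (1−c)∫u², impossible since c < 1; so 1−α > 0. By the sharp Poincaré inequality on H^1_0 of an interval of length L, ∫(u')² ≥ (π/L)²∫u² with equality for the first sine mode sin(π(x−x₀)/L) (x₀ the left endpoint), so the inequality holds for all u iff (1−α)(π/L)² ≥ α − c, i.e. α ≤ ((π/L)² + c)/((π/L)² + 1) = (1 + c(L/π)²)/(1 + (L/π)²). (Direct route, valid since c ≤ 0: Poincaré gives c∫u² ≥ c(L/π)²∫(u')², so a(u,u) ≥ (1 + c(L/π)²)∫(u')², while ||u||_{H^1}² ≤ (1 + (L/π)²)∫(u')²; dividing yields the same α.) With (π/L)² = 9*π^2/16 and c = -7/2, the largest admissible constant is α = ((π/L)² + c)/((π/L)² + 1).
Simplifying, α = (-56 + 9*π^2)/(16 + 9*π^2).


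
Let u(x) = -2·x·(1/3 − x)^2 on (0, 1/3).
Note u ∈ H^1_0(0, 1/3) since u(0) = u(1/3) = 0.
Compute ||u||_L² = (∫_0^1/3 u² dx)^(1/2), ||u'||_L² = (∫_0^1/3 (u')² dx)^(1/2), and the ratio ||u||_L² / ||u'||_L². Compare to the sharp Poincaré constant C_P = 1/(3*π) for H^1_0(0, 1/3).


||u||_L² / ||u'||_L² = sqrt(14)/42 < C_P = 1/(3*π).

u(x) = -2·x·(1/3 − x)^2, so u'(x) = -6*x^2 + 8*x/3 - 2/9.
u(x) = -2·x·(1/3 − x)^2 vanishes at x = 0 and x = 1/3, so u ∈ H^1_0(0, 1/3). Differentiate via the product rule and integrate the resulting polynomials term by term.
  ∫_0^1/3 u² dx = ∫_0^1/3 (4*x^6 - 16*x^5/3 + 8*x^4/3 - 16*x^3/27 + 4*x^2/81) dx. Term by term:
    ∫_0^1/3 4*x^6 dx = 4/15309;  ∫_0^1/3 -16*x^5/3 dx = -8/6561;  ∫_0^1/3 8*x^4/3 dx = 8/3645;
    ∫_0^1/3 -16*x^3/27 dx = -4/2187;  ∫_0^1/3 4*x^2/81 dx = 4/6561.
  Sum: 4/15309 − 8/6561 + 8/3645 − 4/2187 + 4/6561 = 4/229635.
  ∫_0^1/3 (u')² dx = ∫_0^1/3 (36*x^4 - 32*x^3 + 88*x^2/9 - 32*x/27 + 4/81) dx. Term by term:
    ∫_0^1/3 36*x^4 dx = 4/135;  ∫_0^1/3 -32*x^3 dx = -8/81;  ∫_0^1/3 88*x^2/9 dx = 88/729;
    ∫_0^1/3 -32*x/27 dx = -16/243;  ∫_0^1/3 4/81 dx = 4/243.
  Sum: 4/135 − 8/81 + 88/729 − 16/243 + 4/243 = 8/3645.
∫_0^1/3 u² dx = 4/229635, so ||u||_L² = 2*sqrt(35)/2835.
∫_0^1/3 (u')² dx = 8/3645, so ||u'||_L² = 2*sqrt(10)/135.
Ratio ||u||_L² / ||u'||_L² = sqrt(14)/42.
Sharp Poincaré constant on H^1_0(0, 1/3) is C_P = L/π = 1/(3*π), achieved by sin(3*π·x).
A polynomial bump cannot attain the sharp Poincaré constant (only the first sine eigenfunction does), so the ratio is strictly less than C_P, consistent with ||u||_L² ≤ C_P ||u'||_L².


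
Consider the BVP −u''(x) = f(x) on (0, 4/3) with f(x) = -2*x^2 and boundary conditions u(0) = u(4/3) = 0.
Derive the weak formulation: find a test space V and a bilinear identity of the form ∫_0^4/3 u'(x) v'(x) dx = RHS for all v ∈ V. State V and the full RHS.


V = H^1_0(0, 4/3) (so v(0) = v(4/3) = 0); weak form: ∫_0^4/3 u'v' dx = ∫_0^4/3 (-2*x^2) v dx for all v ∈ V.

Multiply both sides by a test function v and integrate from 0 to 4/3:
  ∫_0^4/3 −u''(x) v(x) dx = ∫_0^4/3 f(x) v(x) dx.
Integrate the LHS by parts once:
  ∫_0^4/3 −u'' v dx = −[u'(x) v(x)]_0^4/3 + ∫_0^4/3 u'(x) v'(x) dx.
Thus ∫_0^4/3 u'(x) v'(x) dx = ∫_0^4/3 f(x) v(x) dx + [u'(x) v(x)]_0^4/3.
Choose V so that boundary terms are either known or forced to vanish.
u is Dirichlet: u(0) = u(4/3) = 0. Let V = H^1_0(0, 4/3); then v(0) = v(4/3) = 0, and [u' v]_0^4/3 = 0.
Weak formulation: find u (satisfying any essential BC) such that ∫_0^4/3 u'(x) v'(x) dx = ∫_0^4/3 f v dx for all v ∈ V.
Substituting f(x) = -2*x^2, the right-hand side is ∫_0^4/3 (-2*x^2) v dx.


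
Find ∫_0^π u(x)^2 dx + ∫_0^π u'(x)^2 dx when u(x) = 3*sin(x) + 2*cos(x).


||u||_{H^1(0,π)}^2 = 13*π

u'(x) = -2*sin(x) + 3*cos(x).
Expand u² and (u')² and integrate term by term on (0, π), using: for integers n ≥ 1, ∫_0^π sin²(nx) dx = ∫_0^π cos²(nx) dx = π/2; for n ≠ n', ∫_0^π sin(nx)sin(n'x) dx = ∫_0^π cos(nx)cos(n'x) dx = 0; and by product-to-sum, ∫_0^π sin(nx)cos(n'x) dx = ½∫_0^π [sin((n+n')x) + sin((n−n')x)] dx, which is 0 when n+n' is even and 2n/(n²−n'²) when n+n' is odd (it need not vanish on (0, π)).
  u² squared terms: (2)²·∫cos(x)² dx = 4·π/2 = 2*π;  (3)²·∫sin(x)² dx = 9·π/2 = 9*π/2.
  u² cross terms: 2·(2)·(3)·∫cos(x)·sin(x) dx = 12·(0) = 0.
  So ∫_0^π u² dx = 2*π + 9*π/2 + 0 = 13*π/2.
  (u')² squared terms: (-2)²·∫sin(x)² dx = 4·π/2 = 2*π;  (3)²·∫cos(x)² dx = 9·π/2 = 9*π/2.
  (u')² cross terms: 2·(-2)·(3)·∫sin(x)·cos(x) dx = -12·(0) = 0.
  So ∫_0^π (u')² dx = 2*π + 9*π/2 + 0 = 13*π/2.
||u||_{H^1}^2 = (13*π/2) + (13*π/2) = 13*π.


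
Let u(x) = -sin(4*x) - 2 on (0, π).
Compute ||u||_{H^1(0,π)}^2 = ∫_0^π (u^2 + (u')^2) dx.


||u||_{H^1(0,π)}^2 = 25*π/2

u'(x) = -4*cos(4*x).
Expand u² and (u')² and integrate term by term on (0, π), using: for integers n ≥ 1, ∫_0^π sin²(nx) dx = ∫_0^π cos²(nx) dx = π/2; for n ≠ n', ∫_0^π sin(nx)sin(n'x) dx = ∫_0^π cos(nx)cos(n'x) dx = 0; and by product-to-sum, ∫_0^π sin(nx)cos(n'x) dx = ½∫_0^π [sin((n+n')x) + sin((n−n')x)] dx, which is 0 when n+n' is even and 2n/(n²−n'²) when n+n' is odd (it need not vanish on (0, π)). For the constant mode: ∫_0^π 1 dx = π, ∫_0^π cos(nx) dx = 0, ∫_0^π sin(nx) dx = (1−(−1)^n)/n.
  u² squared terms: (-2)²·∫1 dx = 4·π = 4*π;  (-1)²·∫sin(4x)² dx = 1·π/2 = π/2.
  u² cross terms: 2·(-2)·(-1)·∫1·sin(4x) dx = 4·(0) = 0.
  So ∫_0^π u² dx = 4*π + π/2 + 0 = 9*π/2.
  (u')² squared terms: (-4)²·∫cos(4x)² dx = 16·π/2 = 8*π.
  So ∫_0^π (u')² dx = 8*π.
||u||_{H^1}^2 = (9*π/2) + (8*π) = 25*π/2.


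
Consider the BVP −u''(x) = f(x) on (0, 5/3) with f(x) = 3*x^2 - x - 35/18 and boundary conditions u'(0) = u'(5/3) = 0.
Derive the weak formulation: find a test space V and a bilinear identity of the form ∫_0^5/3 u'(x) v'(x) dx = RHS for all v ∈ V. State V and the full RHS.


V = H^1(0, 5/3) (no boundary constraint on v; u is determined up to an additive constant); weak form: ∫_0^5/3 u'v' dx = ∫_0^5/3 (3*x^2 - x - 35/18) v dx for all v ∈ V.

Multiply both sides by a test function v and integrate from 0 to 5/3:
  ∫_0^5/3 −u''(x) v(x) dx = ∫_0^5/3 f(x) v(x) dx.
Integrate the LHS by parts once:
  ∫_0^5/3 −u'' v dx = −[u'(x) v(x)]_0^5/3 + ∫_0^5/3 u'(x) v'(x) dx.
Thus ∫_0^5/3 u'(x) v'(x) dx = ∫_0^5/3 f(x) v(x) dx + [u'(x) v(x)]_0^5/3.
Choose V so that boundary terms are either known or forced to vanish.
u has homogeneous Neumann: u'(0) = u'(5/3) = 0. So [u' v]_0^5/3 = 0·v(5/3) − 0·v(0) = 0 for any v; take V = H^1(0, 5/3).
Weak formulation: find u (satisfying any essential BC) such that ∫_0^5/3 u'(x) v'(x) dx = ∫_0^5/3 f v dx for all v ∈ V (homogeneous Neumann, so boundary terms vanish).
Substituting f(x) = 3*x^2 - x - 35/18, the right-hand side is ∫_0^5/3 (3*x^2 - x - 35/18) v dx.
Compatibility check (pure Neumann): taking v ≡ 1 ∈ V gives 0 = ∫_0^5/3 f dx + (0) − (0), i.e. ∫_0^5/3 f dx must equal u'(0) − u'(5/3) = 0. Indeed ∫_0^5/3 (3*x^2 - x - 35/18) dx = 0, so the data are compatible. The solution is then unique only up to an additive constant (fix it e.g. by requiring ∫_0^5/3 u dx = 0).


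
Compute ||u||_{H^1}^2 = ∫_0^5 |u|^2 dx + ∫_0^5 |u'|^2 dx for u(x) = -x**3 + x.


||u||_{H^1}^2 = 321980/21

The H^1 norm (squared) on an interval (0, L) is
  ||u||_{H^1}^2 = ∫_0^L u(x)^2 dx + ∫_0^L u'(x)^2 dx.
Compute u'(x) = 1 - 3*x**2.
Then u(x)^2 = x**6 - 2*x**4 + x**2 and u'(x)^2 = 9*x**4 - 6*x**2 + 1.
Integrate each monomial from 0 to 5 using ∫_0^5 c·x^n dx = c·5^(n+1)/(n+1):
  ∫_0^5 u(x)^2 dx = ∫_0^5 (x^6 - 2*x^4 + x^2) dx. Term by term:
    ∫_0^5 x^6 dx = 78125/7;  ∫_0^5 -2*x^4 dx = -1250;  ∫_0^5 x^2 dx = 125/3.
  Sum: 78125/7 − 1250 + 125/3 = 209000/21.
  ∫_0^5 u'(x)^2 dx = ∫_0^5 (9*x^4 - 6*x^2 + 1) dx. Term by term:
    ∫_0^5 9*x^4 dx = 5625;  ∫_0^5 -6*x^2 dx = -250;  ∫_0^5 1 dx = 5.
  Sum: 5625 − 250 + 5 = 5380.
Adding: ||u||_{H^1}^2 = 209000/21 + 5380 = 321980/21.


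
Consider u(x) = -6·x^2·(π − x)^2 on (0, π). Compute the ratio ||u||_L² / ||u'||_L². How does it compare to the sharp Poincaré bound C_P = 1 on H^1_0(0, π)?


||u||_L² / ||u'||_L² = sqrt(3)*π/6 < C_P = 1.

u(x) = -6·x^2·(π − x)^2, so u'(x) = 12*x*(x*(π - x) - (x - π)^2).
u(x) = -6·x^2·(π − x)^2 vanishes at x = 0 and x = π, so u ∈ H^1_0(0, π). Differentiate via the product rule and integrate the resulting polynomials term by term.
  ∫_0^π u² dx = ∫_0^π (36*x^8 - 144*π*x^7 + 216*π^2*x^6 - 144*π^3*x^5 + 36*π^4*x^4) dx. Term by term:
    ∫_0^π 36*x^8 dx = 4*π^9;  ∫_0^π -144*π*x^7 dx = -18*π^9;  ∫_0^π 216*π^2*x^6 dx = 216*π^9/7;
    ∫_0^π -144*π^3*x^5 dx = -24*π^9;  ∫_0^π 36*π^4*x^4 dx = 36*π^9/5.
  Sum: 4*π^9 − 18*π^9 + 216*π^9/7 − 24*π^9 + 36*π^9/5 = 2*π^9/35.
  ∫_0^π (u')² dx = ∫_0^π (576*x^6 - 1728*π*x^5 + 1872*π^2*x^4 - 864*π^3*x^3 + 144*π^4*x^2) dx. Term by term:
    ∫_0^π 576*x^6 dx = 576*π^7/7;  ∫_0^π -1728*π*x^5 dx = -288*π^7;  ∫_0^π 1872*π^2*x^4 dx = 1872*π^7/5;
    ∫_0^π -864*π^3*x^3 dx = -216*π^7;  ∫_0^π 144*π^4*x^2 dx = 48*π^7.
  Sum: 576*π^7/7 − 288*π^7 + 1872*π^7/5 − 216*π^7 + 48*π^7 = 24*π^7/35.
∫_0^π u² dx = 2*π^9/35, so ||u||_L² = sqrt(70)*π^(9/2)/35.
∫_0^π (u')² dx = 24*π^7/35, so ||u'||_L² = 2*sqrt(210)*π^(7/2)/35.
Ratio ||u||_L² / ||u'||_L² = sqrt(3)*π/6.
Sharp Poincaré constant on H^1_0(0, π) is C_P = L/π = 1, achieved by sin(x).
A polynomial bump cannot attain the sharp Poincaré constant (only the first sine eigenfunction does), so the ratio is strictly less than C_P, consistent with ||u||_L² ≤ C_P ||u'||_L².


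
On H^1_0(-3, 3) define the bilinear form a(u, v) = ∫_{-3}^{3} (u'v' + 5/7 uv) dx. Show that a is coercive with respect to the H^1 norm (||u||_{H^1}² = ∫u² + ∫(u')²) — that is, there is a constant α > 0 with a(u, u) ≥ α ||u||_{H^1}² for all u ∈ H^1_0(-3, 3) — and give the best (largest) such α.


α = (π^2 + 180/7)/(π^2 + 36)

Coercivity of a(·,·) on H^1_0(-3, 3) means a(u, u) ≥ α ||u||_{H^1}² for every u ∈ H^1_0.
The interval has length L = 6, and Poincaré/coercivity depend only on L. Here a(u, u) = ∫(u')² + (5/7)·∫u².
Here 0 < c = 5/7 < 1. The condition a(u,u) ≥ α||u||_{H^1}² reads (1−α)∫(u')² ≥ (α−c)∫u². Any admissible α is ≤ 1 (rapidly oscillating u have ∫u²/∫(u')² → 0), and α = 1 would force 0 ≥ (1−c)∫u², impossible since c < 1; so 1−α > 0. By the sharp Poincaré inequality on H^1_0 of an interval of length L, ∫(u')² ≥ (π/L)²∫u² with equality for the first sine mode sin(π(x−x₀)/L) (x₀ the left endpoint), so the inequality holds for all u iff (1−α)(π/L)² ≥ α − c, i.e. α ≤ ((π/L)² + c)/((π/L)² + 1) = (1 + c(L/π)²)/(1 + (L/π)²). With (π/L)² = π^2/36 and c = 5/7, the largest admissible constant is α = ((π/L)² + c)/((π/L)² + 1).
Simplifying, α = (π^2 + 180/7)/(π^2 + 36).


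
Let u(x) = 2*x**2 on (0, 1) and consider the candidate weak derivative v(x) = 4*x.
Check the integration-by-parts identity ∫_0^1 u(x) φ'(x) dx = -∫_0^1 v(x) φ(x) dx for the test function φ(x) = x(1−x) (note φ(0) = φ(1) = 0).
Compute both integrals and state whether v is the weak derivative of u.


LHS = -1/3, RHS = -1/3. Yes, v = u' weakly.

u(x) = 2*x**2, classical derivative u'(x) = 4*x.
φ(x) = x(1−x), so φ'(x) = 1 - 2*x.
Note φ(0) = φ(1) = 0, so the boundary term u·φ vanishes.
LHS = ∫_0^1 u(x) φ'(x) dx = ∫_0^1 (-4*x^3 + 2*x^2) dx. Term by term:
  ∫_0^1 -4*x^3 dx = -1;  ∫_0^1 2*x^2 dx = 2/3.
Sum: -1 + 2/3 = -1/3.
So LHS = -1/3.
∫_0^1 v(x) φ(x) dx = ∫_0^1 (-4*x^3 + 4*x^2) dx. Term by term:
  ∫_0^1 -4*x^3 dx = -1;  ∫_0^1 4*x^2 dx = 4/3.
Sum: -1 + 4/3 = 1/3.
So RHS = -∫_0^1 v(x) φ(x) dx = -1/3.
LHS = RHS, so the identity holds for this test φ.
Moreover u is smooth here and v(x) = u'(x) = 4*x pointwise, so the identity holds for every test function. Hence v is the weak derivative of u.


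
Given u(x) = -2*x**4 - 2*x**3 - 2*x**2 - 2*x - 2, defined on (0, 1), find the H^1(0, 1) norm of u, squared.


||u||_{H^1}^2 = 7327/63

The H^1 norm (squared) on an interval (0, L) is
  ||u||_{H^1}^2 = ∫_0^L u(x)^2 dx + ∫_0^L u'(x)^2 dx.
Compute u'(x) = -8*x**3 - 6*x**2 - 4*x - 2.
Then u(x)^2 = 4*x**8 + 8*x**7 + 12*x**6 + 16*x**5 + 20*x**4 + 16*x**3 + 12*x**2 + 8*x + 4 and u'(x)^2 = 64*x**6 + 96*x**5 + 100*x**4 + 80*x**3 + 40*x**2 + 16*x + 4.
Integrate each monomial from 0 to 1 using ∫_0^1 c·x^n dx = c·1^(n+1)/(n+1):
  ∫_0^1 u(x)^2 dx = ∫_0^1 (4*x^8 + 8*x^7 + 12*x^6 + 16*x^5 + 20*x^4 + 16*x^3 + 12*x^2 + 8*x + 4) dx. Term by term:
    ∫_0^1 4*x^8 dx = 4/9;  ∫_0^1 8*x^7 dx = 1;  ∫_0^1 12*x^6 dx = 12/7;
    ∫_0^1 16*x^5 dx = 8/3;  ∫_0^1 20*x^4 dx = 4;  ∫_0^1 16*x^3 dx = 4;
    ∫_0^1 12*x^2 dx = 4;  ∫_0^1 8*x dx = 4;  ∫_0^1 4 dx = 4.
  Sum: 4/9 + 1 + 12/7 + 8/3 + 4 + 4 + 4 + 4 + 4 = 1627/63.
  ∫_0^1 u'(x)^2 dx = ∫_0^1 (64*x^6 + 96*x^5 + 100*x^4 + 80*x^3 + 40*x^2 + 16*x + 4) dx. Term by term:
    ∫_0^1 64*x^6 dx = 64/7;  ∫_0^1 96*x^5 dx = 16;  ∫_0^1 100*x^4 dx = 20;
    ∫_0^1 80*x^3 dx = 20;  ∫_0^1 40*x^2 dx = 40/3;  ∫_0^1 16*x dx = 8;
    ∫_0^1 4 dx = 4.
  Sum: 64/7 + 16 + 20 + 20 + 40/3 + 8 + 4 = 1900/21.
Adding: ||u||_{H^1}^2 = 1627/63 + 1900/21 = 7327/63.


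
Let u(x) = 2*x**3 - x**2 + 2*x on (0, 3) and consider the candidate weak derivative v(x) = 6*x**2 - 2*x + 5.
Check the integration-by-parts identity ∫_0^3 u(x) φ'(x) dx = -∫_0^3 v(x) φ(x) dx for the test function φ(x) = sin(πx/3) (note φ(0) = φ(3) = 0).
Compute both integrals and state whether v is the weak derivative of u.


LHS = -156/π + 648/π^3, RHS = -174/π + 648/π^3. No, v is not the weak derivative of u.

u(x) = 2*x**3 - x**2 + 2*x, classical derivative u'(x) = 6*x**2 - 2*x + 2.
φ(x) = sin(πx/3), so φ'(x) = π*cos(π*x/3)/3.
Note φ(0) = φ(3) = 0, so the boundary term u·φ vanishes.
LHS = ∫_0^3 u(x) φ'(x) dx = ∫_0^3 (2*π*x^3*cos(π*x/3)/3 - π*x^2*cos(π*x/3)/3 + 2*π*x*cos(π*x/3)/3) dx. Term by term:
  ∫_0^3 -π*x^2*cos(π*x/3)/3 dx = 18/π;  ∫_0^3 2*π*x*cos(π*x/3)/3 dx = -12/π;  ∫_0^3 2*π*x^3*cos(π*x/3)/3 dx = -162/π + 648/π^3.
Sum: 18/π − 12/π + -162/π + 648/π^3 = -156/π + 648/π^3.
So LHS = -156/π + 648/π^3.
∫_0^3 v(x) φ(x) dx = ∫_0^3 (6*x^2*sin(π*x/3) - 2*x*sin(π*x/3) + 5*sin(π*x/3)) dx. Term by term:
  ∫_0^3 5*sin(π*x/3) dx = 30/π;  ∫_0^3 -2*x*sin(π*x/3) dx = -18/π;  ∫_0^3 6*x^2*sin(π*x/3) dx = -648/π^3 + 162/π.
Sum: 30/π − 18/π + -648/π^3 + 162/π = -648/π^3 + 174/π.
So RHS = -∫_0^3 v(x) φ(x) dx = -174/π + 648/π^3.
LHS − RHS = 18/π ≠ 0, so the identity fails.
(For a valid weak derivative the identity must hold for EVERY test function, in particular this one. The failure shows v is NOT the weak derivative of u.)
Correct weak derivative would be u'(x) = 6*x**2 - 2*x + 2.


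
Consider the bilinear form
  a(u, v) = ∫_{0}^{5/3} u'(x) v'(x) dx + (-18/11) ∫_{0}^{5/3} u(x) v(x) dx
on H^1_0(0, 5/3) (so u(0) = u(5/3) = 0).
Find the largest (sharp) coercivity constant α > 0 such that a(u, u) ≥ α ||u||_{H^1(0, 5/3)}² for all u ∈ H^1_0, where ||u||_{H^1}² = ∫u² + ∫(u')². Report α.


α = 9*(-50 + 11*π^2)/(11*(25 + 9*π^2))

Coercivity of a(·,·) on H^1_0(0, 5/3) means a(u, u) ≥ α ||u||_{H^1}² for every u ∈ H^1_0.
The interval has length L = 5/3, and Poincaré/coercivity depend only on L. Here a(u, u) = ∫(u')² + (-18/11)·∫u².
Here c = -18/11 < 0 with |c| < (π/L)² = 9*π^2/25, so coercivity still holds. The condition a(u,u) ≥ α||u||_{H^1}² reads (1−α)∫(u')² ≥ (α−c)∫u². Any admissible α is ≤ 1 (rapidly oscillating u have ∫u²/∫(u')² → 0), and α = 1 would force 0 ≥ (1−c)∫u², impossible since c < 1; so 1−α > 0. By the sharp Poincaré inequality on H^1_0 of an interval of length L, ∫(u')² ≥ (π/L)²∫u² with equality for the first sine mode sin(π(x−x₀)/L) (x₀ the left endpoint), so the inequality holds for all u iff (1−α)(π/L)² ≥ α − c, i.e. α ≤ ((π/L)² + c)/((π/L)² + 1) = (1 + c(L/π)²)/(1 + (L/π)²). (Direct route, valid since c ≤ 0: Poincaré gives c∫u² ≥ c(L/π)²∫(u')², so a(u,u) ≥ (1 + c(L/π)²)∫(u')², while ||u||_{H^1}² ≤ (1 + (L/π)²)∫(u')²; dividing yields the same α.) With (π/L)² = 9*π^2/25 and c = -18/11, the largest admissible constant is α = ((π/L)² + c)/((π/L)² + 1).
Simplifying, α = 9*(-50 + 11*π^2)/(11*(25 + 9*π^2)).


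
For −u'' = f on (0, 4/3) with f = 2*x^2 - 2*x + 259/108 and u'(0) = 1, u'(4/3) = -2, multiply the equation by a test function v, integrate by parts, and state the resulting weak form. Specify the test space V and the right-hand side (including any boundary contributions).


V = H^1(0, 4/3) (v unrestricted at boundary; u is determined up to an additive constant); weak form: ∫_0^4/3 u'v' dx = ∫_0^4/3 (2*x^2 - 2*x + 259/108) v dx − 2·v(4/3) − v(0) for all v ∈ V.

Multiply both sides by a test function v and integrate from 0 to 4/3:
  ∫_0^4/3 −u''(x) v(x) dx = ∫_0^4/3 f(x) v(x) dx.
Integrate the LHS by parts once:
  ∫_0^4/3 −u'' v dx = −[u'(x) v(x)]_0^4/3 + ∫_0^4/3 u'(x) v'(x) dx.
Thus ∫_0^4/3 u'(x) v'(x) dx = ∫_0^4/3 f(x) v(x) dx + [u'(x) v(x)]_0^4/3.
Choose V so that boundary terms are either known or forced to vanish.
u has inhomogeneous Neumann u'(0) = 1, u'(4/3) = -2. [u' v]_0^4/3 = (-2)·v(4/3) − (1)·v(0) = − 2·v(4/3) − v(0). Take V = H^1(0, 4/3); boundary term becomes part of RHS.
Weak formulation: find u (satisfying any essential BC) such that ∫_0^4/3 u'(x) v'(x) dx = ∫_0^4/3 f v dx − 2·v(4/3) − v(0) for all v ∈ V (Neumann data are natural BCs: they enter the RHS as boundary terms).
Substituting f(x) = 2*x^2 - 2*x + 259/108, the right-hand side is ∫_0^4/3 (2*x^2 - 2*x + 259/108) v dx − 2·v(4/3) − v(0).
Compatibility check (pure Neumann): taking v ≡ 1 ∈ V gives 0 = ∫_0^4/3 f dx + (-2) − (1), i.e. ∫_0^4/3 f dx must equal u'(0) − u'(4/3) = 3. Indeed ∫_0^4/3 (2*x^2 - 2*x + 259/108) dx = 3, so the data are compatible. The solution is then unique only up to an additive constant (fix it e.g. by requiring ∫_0^4/3 u dx = 0).


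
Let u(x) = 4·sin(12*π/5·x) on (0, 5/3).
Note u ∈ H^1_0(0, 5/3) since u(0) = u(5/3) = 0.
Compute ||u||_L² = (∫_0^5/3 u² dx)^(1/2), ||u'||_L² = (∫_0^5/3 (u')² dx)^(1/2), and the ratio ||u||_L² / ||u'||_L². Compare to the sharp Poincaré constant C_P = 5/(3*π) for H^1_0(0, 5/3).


||u||_L² / ||u'||_L² = 5/(12*π) < C_P = 5/(3*π).

u(x) = 4·sin(12*π/5·x), so u'(x) = 48*π*cos(12*π*x/5)/5.
Writing u(x) = A·sin(kπx/L) with A = 4 and k = 4, use ∫_0^L sin²(kπx/L) dx = L/2 and ∫_0^L cos²(kπx/L) dx = L/2.
u² = 16·sin²(12*π/5·x) and (u')² = 2304*π^2/25·cos²(12*π/5·x), and each of sin², cos² integrates to L/2 = 5/6 over (0, 5/3).
∫_0^5/3 u² dx = 40/3, so ||u||_L² = 2*sqrt(30)/3.
∫_0^5/3 (u')² dx = 384*π^2/5, so ||u'||_L² = 8*sqrt(30)*π/5.
Ratio ||u||_L² / ||u'||_L² = 5/(12*π).
Sharp Poincaré constant on H^1_0(0, 5/3) is C_P = L/π = 5/(3*π), achieved by sin(3*π/5·x).
This is the k = 4 harmonic; the ratio L/(kπ) is strictly less than C_P = L/π, consistent with the sharp inequality ||u||_L² ≤ C_P ||u'||_L².


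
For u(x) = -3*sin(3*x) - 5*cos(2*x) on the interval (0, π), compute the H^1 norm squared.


||u||_{H^1(0,π)}^2 = 180 + 215*π/2

u'(x) = 10*sin(2*x) - 9*cos(3*x).
Expand u² and (u')² and integrate term by term on (0, π), using: for integers n ≥ 1, ∫_0^π sin²(nx) dx = ∫_0^π cos²(nx) dx = π/2; for n ≠ n', ∫_0^π sin(nx)sin(n'x) dx = ∫_0^π cos(nx)cos(n'x) dx = 0; and by product-to-sum, ∫_0^π sin(nx)cos(n'x) dx = ½∫_0^π [sin((n+n')x) + sin((n−n')x)] dx, which is 0 when n+n' is even and 2n/(n²−n'²) when n+n' is odd (it need not vanish on (0, π)).
  u² squared terms: (-5)²·∫cos(2x)² dx = 25·π/2 = 25*π/2;  (-3)²·∫sin(3x)² dx = 9·π/2 = 9*π/2.
  u² cross terms: 2·(-5)·(-3)·∫cos(2x)·sin(3x) dx = 30·(6/5) = 36.
  So ∫_0^π u² dx = 25*π/2 + 9*π/2 + 36 = 36 + 17*π.
  (u')² squared terms: (-9)²·∫cos(3x)² dx = 81·π/2 = 81*π/2;  (10)²·∫sin(2x)² dx = 100·π/2 = 50*π.
  (u')² cross terms: 2·(-9)·(10)·∫cos(3x)·sin(2x) dx = -180·(-4/5) = 144.
  So ∫_0^π (u')² dx = 81*π/2 + 50*π + 144 = 144 + 181*π/2.
||u||_{H^1}^2 = (36 + 17*π) + (144 + 181*π/2) = 180 + 215*π/2.


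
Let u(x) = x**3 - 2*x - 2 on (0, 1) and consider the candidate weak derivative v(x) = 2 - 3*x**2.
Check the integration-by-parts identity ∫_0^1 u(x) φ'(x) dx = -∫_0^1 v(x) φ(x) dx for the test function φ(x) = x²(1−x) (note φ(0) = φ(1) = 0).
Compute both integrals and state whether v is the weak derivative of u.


LHS = 1/15, RHS = -1/15. No, v is not the weak derivative of u.

u(x) = x**3 - 2*x - 2, classical derivative u'(x) = 3*x**2 - 2.
φ(x) = x²(1−x), so φ'(x) = x*(2 - 3*x).
Note φ(0) = φ(1) = 0, so the boundary term u·φ vanishes.
LHS = ∫_0^1 u(x) φ'(x) dx = ∫_0^1 (-3*x^5 + 2*x^4 + 6*x^3 + 2*x^2 - 4*x) dx. Term by term:
  ∫_0^1 -3*x^5 dx = -1/2;  ∫_0^1 2*x^4 dx = 2/5;  ∫_0^1 6*x^3 dx = 3/2;
  ∫_0^1 2*x^2 dx = 2/3;  ∫_0^1 -4*x dx = -2.
Sum: -1/2 + 2/5 + 3/2 + 2/3 − 2 = 1/15.
So LHS = 1/15.
∫_0^1 v(x) φ(x) dx = ∫_0^1 (3*x^5 - 3*x^4 - 2*x^3 + 2*x^2) dx. Term by term:
  ∫_0^1 3*x^5 dx = 1/2;  ∫_0^1 -3*x^4 dx = -3/5;  ∫_0^1 -2*x^3 dx = -1/2;
  ∫_0^1 2*x^2 dx = 2/3.
Sum: 1/2 − 3/5 − 1/2 + 2/3 = 1/15.
So RHS = -∫_0^1 v(x) φ(x) dx = -1/15.
LHS − RHS = 2/15 ≠ 0, so the identity fails.
(For a valid weak derivative the identity must hold for EVERY test function, in particular this one. The failure shows v is NOT the weak derivative of u.)
Correct weak derivative would be u'(x) = 3*x**2 - 2.


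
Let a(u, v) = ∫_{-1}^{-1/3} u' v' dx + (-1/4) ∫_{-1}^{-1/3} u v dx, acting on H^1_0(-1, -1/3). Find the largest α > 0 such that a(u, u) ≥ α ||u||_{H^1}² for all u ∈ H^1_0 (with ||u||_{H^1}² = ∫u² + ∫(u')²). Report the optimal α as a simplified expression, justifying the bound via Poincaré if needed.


α = (-1 + 9*π^2)/(4 + 9*π^2)

Coercivity of a(·,·) on H^1_0(-1, -1/3) means a(u, u) ≥ α ||u||_{H^1}² for every u ∈ H^1_0.
The interval has length L = 2/3, and Poincaré/coercivity depend only on L. Here a(u, u) = ∫(u')² + (-1/4)·∫u².
Here c = -1/4 < 0 with |c| < (π/L)² = 9*π^2/4, so coercivity still holds. The condition a(u,u) ≥ α||u||_{H^1}² reads (1−α)∫(u')² ≥ (α−c)∫u². Any admissible α is ≤ 1 (rapidly oscillating u have ∫u²/∫(u')² → 0), and α = 1 would force 0 ≥ (1−c)∫u², impossible since c < 1; so 1−α > 0. By the sharp Poincaré inequality on H^1_0 of an interval of length L, ∫(u')² ≥ (π/L)²∫u² with equality for the first sine mode sin(π(x−x₀)/L) (x₀ the left endpoint), so the inequality holds for all u iff (1−α)(π/L)² ≥ α − c, i.e. α ≤ ((π/L)² + c)/((π/L)² + 1) = (1 + c(L/π)²)/(1 + (L/π)²). (Direct route, valid since c ≤ 0: Poincaré gives c∫u² ≥ c(L/π)²∫(u')², so a(u,u) ≥ (1 + c(L/π)²)∫(u')², while ||u||_{H^1}² ≤ (1 + (L/π)²)∫(u')²; dividing yields the same α.) With (π/L)² = 9*π^2/4 and c = -1/4, the largest admissible constant is α = ((π/L)² + c)/((π/L)² + 1).
Simplifying, α = (-1 + 9*π^2)/(4 + 9*π^2).


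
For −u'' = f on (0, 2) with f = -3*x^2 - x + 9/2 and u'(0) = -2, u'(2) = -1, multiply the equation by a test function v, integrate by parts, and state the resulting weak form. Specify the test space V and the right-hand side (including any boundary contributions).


V = H^1(0, 2) (v unrestricted at boundary; u is determined up to an additive constant); weak form: ∫_0^2 u'v' dx = ∫_0^2 (-3*x^2 - x + 9/2) v dx − v(2) + 2·v(0) for all v ∈ V.

Multiply both sides by a test function v and integrate from 0 to 2:
  ∫_0^2 −u''(x) v(x) dx = ∫_0^2 f(x) v(x) dx.
Integrate the LHS by parts once:
  ∫_0^2 −u'' v dx = −[u'(x) v(x)]_0^2 + ∫_0^2 u'(x) v'(x) dx.
Thus ∫_0^2 u'(x) v'(x) dx = ∫_0^2 f(x) v(x) dx + [u'(x) v(x)]_0^2.
Choose V so that boundary terms are either known or forced to vanish.
u has inhomogeneous Neumann u'(0) = -2, u'(2) = -1. [u' v]_0^2 = (-1)·v(2) − (-2)·v(0) = − v(2) + 2·v(0). Take V = H^1(0, 2); boundary term becomes part of RHS.
Weak formulation: find u (satisfying any essential BC) such that ∫_0^2 u'(x) v'(x) dx = ∫_0^2 f v dx − v(2) + 2·v(0) for all v ∈ V (Neumann data are natural BCs: they enter the RHS as boundary terms).
Substituting f(x) = -3*x^2 - x + 9/2, the right-hand side is ∫_0^2 (-3*x^2 - x + 9/2) v dx − v(2) + 2·v(0).
Compatibility check (pure Neumann): taking v ≡ 1 ∈ V gives 0 = ∫_0^2 f dx + (-1) − (-2), i.e. ∫_0^2 f dx must equal u'(0) − u'(2) = -1. Indeed ∫_0^2 (-3*x^2 - x + 9/2) dx = -1, so the data are compatible. The solution is then unique only up to an additive constant (fix it e.g. by requiring ∫_0^2 u dx = 0).


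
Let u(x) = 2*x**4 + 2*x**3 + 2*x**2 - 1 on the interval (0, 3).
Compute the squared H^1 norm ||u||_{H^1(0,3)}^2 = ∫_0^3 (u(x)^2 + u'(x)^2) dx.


||u||_{H^1}^2 = 402861/7

The H^1 norm (squared) on an interval (0, L) is
  ||u||_{H^1}^2 = ∫_0^L u(x)^2 dx + ∫_0^L u'(x)^2 dx.
Compute u'(x) = 8*x**3 + 6*x**2 + 4*x.
Then u(x)^2 = 4*x**8 + 8*x**7 + 12*x**6 + 8*x**5 - 4*x**3 - 4*x**2 + 1 and u'(x)^2 = 64*x**6 + 96*x**5 + 100*x**4 + 48*x**3 + 16*x**2.
Integrate each monomial from 0 to 3 using ∫_0^3 c·x^n dx = c·3^(n+1)/(n+1):
  ∫_0^3 u(x)^2 dx = ∫_0^3 (4*x^8 + 8*x^7 + 12*x^6 + 8*x^5 - 4*x^3 - 4*x^2 + 1) dx. Term by term:
    ∫_0^3 4*x^8 dx = 8748;  ∫_0^3 8*x^7 dx = 6561;  ∫_0^3 12*x^6 dx = 26244/7;
    ∫_0^3 8*x^5 dx = 972;  ∫_0^3 -4*x^3 dx = -81;  ∫_0^3 -4*x^2 dx = -36;
    ∫_0^3 1 dx = 3.
  Sum: 8748 + 6561 + 26244/7 + 972 − 81 − 36 + 3 = 139413/7.
  ∫_0^3 u'(x)^2 dx = ∫_0^3 (64*x^6 + 96*x^5 + 100*x^4 + 48*x^3 + 16*x^2) dx. Term by term:
    ∫_0^3 64*x^6 dx = 139968/7;  ∫_0^3 96*x^5 dx = 11664;  ∫_0^3 100*x^4 dx = 4860;
    ∫_0^3 48*x^3 dx = 972;  ∫_0^3 16*x^2 dx = 144.
  Sum: 139968/7 + 11664 + 4860 + 972 + 144 = 263448/7.
Adding: ||u||_{H^1}^2 = 139413/7 + 263448/7 = 402861/7.


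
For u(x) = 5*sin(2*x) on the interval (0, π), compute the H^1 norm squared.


||u||_{H^1(0,π)}^2 = 125*π/2

u'(x) = 10*cos(2*x).
Expand u² and (u')² and integrate term by term on (0, π), using: for integers n ≥ 1, ∫_0^π sin²(nx) dx = ∫_0^π cos²(nx) dx = π/2; for n ≠ n', ∫_0^π sin(nx)sin(n'x) dx = ∫_0^π cos(nx)cos(n'x) dx = 0; and by product-to-sum, ∫_0^π sin(nx)cos(n'x) dx = ½∫_0^π [sin((n+n')x) + sin((n−n')x)] dx, which is 0 when n+n' is even and 2n/(n²−n'²) when n+n' is odd (it need not vanish on (0, π)).
  u² squared terms: (5)²·∫sin(2x)² dx = 25·π/2 = 25*π/2.
  So ∫_0^π u² dx = 25*π/2.
  (u')² squared terms: (10)²·∫cos(2x)² dx = 100·π/2 = 50*π.
  So ∫_0^π (u')² dx = 50*π.
||u||_{H^1}^2 = (25*π/2) + (50*π) = 125*π/2.


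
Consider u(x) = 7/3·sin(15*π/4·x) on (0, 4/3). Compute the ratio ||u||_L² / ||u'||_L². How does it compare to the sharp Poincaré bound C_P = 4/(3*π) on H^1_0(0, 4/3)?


||u||_L² / ||u'||_L² = 4/(15*π) < C_P = 4/(3*π).

u(x) = 7/3·sin(15*π/4·x), so u'(x) = 35*π*cos(15*π*x/4)/4.
Writing u(x) = A·sin(kπx/L) with A = 7/3 and k = 5, use ∫_0^L sin²(kπx/L) dx = L/2 and ∫_0^L cos²(kπx/L) dx = L/2.
u² = 49/9·sin²(15*π/4·x) and (u')² = 1225*π^2/16·cos²(15*π/4·x), and each of sin², cos² integrates to L/2 = 2/3 over (0, 4/3).
∫_0^4/3 u² dx = 98/27, so ||u||_L² = 7*sqrt(6)/9.
∫_0^4/3 (u')² dx = 1225*π^2/24, so ||u'||_L² = 35*sqrt(6)*π/12.
Ratio ||u||_L² / ||u'||_L² = 4/(15*π).
Sharp Poincaré constant on H^1_0(0, 4/3) is C_P = L/π = 4/(3*π), achieved by sin(3*π/4·x).
This is the k = 5 harmonic; the ratio L/(kπ) is strictly less than C_P = L/π, consistent with the sharp inequality ||u||_L² ≤ C_P ||u'||_L².


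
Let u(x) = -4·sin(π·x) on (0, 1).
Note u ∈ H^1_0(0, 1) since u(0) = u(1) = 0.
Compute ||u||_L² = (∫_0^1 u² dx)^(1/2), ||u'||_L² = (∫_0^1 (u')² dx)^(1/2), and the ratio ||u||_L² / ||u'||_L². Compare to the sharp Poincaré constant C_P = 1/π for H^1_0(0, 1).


||u||_L² / ||u'||_L² = 1/π = C_P.

u(x) = -4·sin(π·x), so u'(x) = -4*π*cos(π*x).
Writing u(x) = A·sin(kπx/L) with A = -4 and k = 1, use ∫_0^L sin²(kπx/L) dx = L/2 and ∫_0^L cos²(kπx/L) dx = L/2.
u² = 16·sin²(π·x) and (u')² = 16*π^2·cos²(π·x), and each of sin², cos² integrates to L/2 = 1/2 over (0, 1).
∫_0^1 u² dx = 8, so ||u||_L² = 2*sqrt(2).
∫_0^1 (u')² dx = 8*π^2, so ||u'||_L² = 2*sqrt(2)*π.
Ratio ||u||_L² / ||u'||_L² = 1/π.
Sharp Poincaré constant on H^1_0(0, 1) is C_P = L/π = 1/π, achieved by sin(π·x).
This is the k = 1 eigenfunction (up to amplitude), so the ratio equals the sharp Poincaré constant exactly.


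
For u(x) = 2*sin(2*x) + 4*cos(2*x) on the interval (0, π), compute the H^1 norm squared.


||u||_{H^1(0,π)}^2 = 50*π

u'(x) = -8*sin(2*x) + 4*cos(2*x).
Expand u² and (u')² and integrate term by term on (0, π), using: for integers n ≥ 1, ∫_0^π sin²(nx) dx = ∫_0^π cos²(nx) dx = π/2; for n ≠ n', ∫_0^π sin(nx)sin(n'x) dx = ∫_0^π cos(nx)cos(n'x) dx = 0; and by product-to-sum, ∫_0^π sin(nx)cos(n'x) dx = ½∫_0^π [sin((n+n')x) + sin((n−n')x)] dx, which is 0 when n+n' is even and 2n/(n²−n'²) when n+n' is odd (it need not vanish on (0, π)).
  u² squared terms: (2)²·∫sin(2x)² dx = 4·π/2 = 2*π;  (4)²·∫cos(2x)² dx = 16·π/2 = 8*π.
  u² cross terms: 2·(2)·(4)·∫sin(2x)·cos(2x) dx = 16·(0) = 0.
  So ∫_0^π u² dx = 2*π + 8*π + 0 = 10*π.
  (u')² squared terms: (-8)²·∫sin(2x)² dx = 64·π/2 = 32*π;  (4)²·∫cos(2x)² dx = 16·π/2 = 8*π.
  (u')² cross terms: 2·(-8)·(4)·∫sin(2x)·cos(2x) dx = -64·(0) = 0.
  So ∫_0^π (u')² dx = 32*π + 8*π + 0 = 40*π.
||u||_{H^1}^2 = (10*π) + (40*π) = 50*π.


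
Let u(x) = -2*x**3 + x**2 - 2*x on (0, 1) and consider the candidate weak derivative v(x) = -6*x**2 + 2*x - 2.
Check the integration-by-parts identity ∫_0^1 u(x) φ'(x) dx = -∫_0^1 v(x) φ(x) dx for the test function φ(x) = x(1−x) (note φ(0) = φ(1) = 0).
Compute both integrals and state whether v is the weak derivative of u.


LHS = 7/15, RHS = 7/15. Yes, v = u' weakly.

u(x) = -2*x**3 + x**2 - 2*x, classical derivative u'(x) = -6*x**2 + 2*x - 2.
φ(x) = x(1−x), so φ'(x) = 1 - 2*x.
Note φ(0) = φ(1) = 0, so the boundary term u·φ vanishes.
LHS = ∫_0^1 u(x) φ'(x) dx = ∫_0^1 (4*x^4 - 4*x^3 + 5*x^2 - 2*x) dx. Term by term:
  ∫_0^1 4*x^4 dx = 4/5;  ∫_0^1 -4*x^3 dx = -1;  ∫_0^1 5*x^2 dx = 5/3;
  ∫_0^1 -2*x dx = -1.
Sum: 4/5 − 1 + 5/3 − 1 = 7/15.
So LHS = 7/15.
∫_0^1 v(x) φ(x) dx = ∫_0^1 (6*x^4 - 8*x^3 + 4*x^2 - 2*x) dx. Term by term:
  ∫_0^1 6*x^4 dx = 6/5;  ∫_0^1 -8*x^3 dx = -2;  ∫_0^1 4*x^2 dx = 4/3;
  ∫_0^1 -2*x dx = -1.
Sum: 6/5 − 2 + 4/3 − 1 = -7/15.
So RHS = -∫_0^1 v(x) φ(x) dx = 7/15.
LHS = RHS, so the identity holds for this test φ.
Moreover u is smooth here and v(x) = u'(x) = -6*x**2 + 2*x - 2 pointwise, so the identity holds for every test function. Hence v is the weak derivative of u.


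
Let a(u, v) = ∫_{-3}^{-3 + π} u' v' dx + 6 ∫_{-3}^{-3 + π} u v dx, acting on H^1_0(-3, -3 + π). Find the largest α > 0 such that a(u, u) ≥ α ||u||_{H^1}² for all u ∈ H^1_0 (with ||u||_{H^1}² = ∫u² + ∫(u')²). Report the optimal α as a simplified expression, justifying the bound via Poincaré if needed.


α = 1

Coercivity of a(·,·) on H^1_0(-3, -3 + π) means a(u, u) ≥ α ||u||_{H^1}² for every u ∈ H^1_0.
The interval has length L = π, and Poincaré/coercivity depend only on L. Here a(u, u) = ∫(u')² + (6)·∫u².
Here c = 6 ≥ 1, so a(u,u) = ∫(u')² + c∫u² ≥ ∫(u')² + ∫u² = ||u||_{H^1}², i.e. α = 1 works. No larger α is possible: a(u,u) ≥ α||u||_{H^1}² means (1−α)∫(u')² ≥ (α−c)∫u², and for the modes u_n = sin(nπ(x−x₀)/L) (x₀ the left endpoint) one has ∫u_n²/∫(u_n')² = (L/(nπ))² → 0, so a(u_n,u_n)/||u_n||_{H^1}² → 1. Hence the optimal constant is α = 1.
Therefore α = 1.


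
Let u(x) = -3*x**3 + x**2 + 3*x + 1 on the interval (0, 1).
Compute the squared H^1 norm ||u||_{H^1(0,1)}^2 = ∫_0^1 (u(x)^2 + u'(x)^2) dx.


||u||_{H^1}^2 = 353/35

The H^1 norm (squared) on an interval (0, L) is
  ||u||_{H^1}^2 = ∫_0^L u(x)^2 dx + ∫_0^L u'(x)^2 dx.
Compute u'(x) = -9*x**2 + 2*x + 3.
Then u(x)^2 = 9*x**6 - 6*x**5 - 17*x**4 + 11*x**2 + 6*x + 1 and u'(x)^2 = 81*x**4 - 36*x**3 - 50*x**2 + 12*x + 9.
Integrate each monomial from 0 to 1 using ∫_0^1 c·x^n dx = c·1^(n+1)/(n+1):
  ∫_0^1 u(x)^2 dx = ∫_0^1 (9*x^6 - 6*x^5 - 17*x^4 + 11*x^2 + 6*x + 1) dx. Term by term:
    ∫_0^1 9*x^6 dx = 9/7;  ∫_0^1 -6*x^5 dx = -1;  ∫_0^1 -17*x^4 dx = -17/5;
    ∫_0^1 11*x^2 dx = 11/3;  ∫_0^1 6*x dx = 3;  ∫_0^1 1 dx = 1.
  Sum: 9/7 − 1 − 17/5 + 11/3 + 3 + 1 = 478/105.
  ∫_0^1 u'(x)^2 dx = ∫_0^1 (81*x^4 - 36*x^3 - 50*x^2 + 12*x + 9) dx. Term by term:
    ∫_0^1 81*x^4 dx = 81/5;  ∫_0^1 -36*x^3 dx = -9;  ∫_0^1 -50*x^2 dx = -50/3;
    ∫_0^1 12*x dx = 6;  ∫_0^1 9 dx = 9.
  Sum: 81/5 − 9 − 50/3 + 6 + 9 = 83/15.
Adding: ||u||_{H^1}^2 = 478/105 + 83/15 = 353/35.


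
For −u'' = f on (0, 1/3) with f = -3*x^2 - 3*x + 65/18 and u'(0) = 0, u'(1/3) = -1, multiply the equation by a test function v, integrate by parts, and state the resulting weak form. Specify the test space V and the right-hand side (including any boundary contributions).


V = H^1(0, 1/3) (v unrestricted at boundary; u is determined up to an additive constant); weak form: ∫_0^1/3 u'v' dx = ∫_0^1/3 (-3*x^2 - 3*x + 65/18) v dx − v(1/3) for all v ∈ V.

Multiply both sides by a test function v and integrate from 0 to 1/3:
  ∫_0^1/3 −u''(x) v(x) dx = ∫_0^1/3 f(x) v(x) dx.
Integrate the LHS by parts once:
  ∫_0^1/3 −u'' v dx = −[u'(x) v(x)]_0^1/3 + ∫_0^1/3 u'(x) v'(x) dx.
Thus ∫_0^1/3 u'(x) v'(x) dx = ∫_0^1/3 f(x) v(x) dx + [u'(x) v(x)]_0^1/3.
Choose V so that boundary terms are either known or forced to vanish.
u has inhomogeneous Neumann u'(0) = 0, u'(1/3) = -1. [u' v]_0^1/3 = (-1)·v(1/3) − (0)·v(0) = − v(1/3). Take V = H^1(0, 1/3); boundary term becomes part of RHS.
Weak formulation: find u (satisfying any essential BC) such that ∫_0^1/3 u'(x) v'(x) dx = ∫_0^1/3 f v dx − v(1/3) for all v ∈ V (Neumann data are natural BCs: they enter the RHS as boundary terms).
Substituting f(x) = -3*x^2 - 3*x + 65/18, the right-hand side is ∫_0^1/3 (-3*x^2 - 3*x + 65/18) v dx − v(1/3).
Compatibility check (pure Neumann): taking v ≡ 1 ∈ V gives 0 = ∫_0^1/3 f dx + (-1) − (0), i.e. ∫_0^1/3 f dx must equal u'(0) − u'(1/3) = 1. Indeed ∫_0^1/3 (-3*x^2 - 3*x + 65/18) dx = 1, so the data are compatible. The solution is then unique only up to an additive constant (fix it e.g. by requiring ∫_0^1/3 u dx = 0).


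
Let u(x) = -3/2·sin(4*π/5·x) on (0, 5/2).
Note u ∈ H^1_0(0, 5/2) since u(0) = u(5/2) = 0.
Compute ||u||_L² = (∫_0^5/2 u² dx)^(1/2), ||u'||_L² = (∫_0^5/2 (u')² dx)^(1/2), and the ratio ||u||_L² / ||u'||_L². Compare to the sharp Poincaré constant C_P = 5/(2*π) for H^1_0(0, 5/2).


||u||_L² / ||u'||_L² = 5/(4*π) < C_P = 5/(2*π).

u(x) = -3/2·sin(4*π/5·x), so u'(x) = -6*π*cos(4*π*x/5)/5.
Writing u(x) = A·sin(kπx/L) with A = -3/2 and k = 2, use ∫_0^L sin²(kπx/L) dx = L/2 and ∫_0^L cos²(kπx/L) dx = L/2.
u² = 9/4·sin²(4*π/5·x) and (u')² = 36*π^2/25·cos²(4*π/5·x), and each of sin², cos² integrates to L/2 = 5/4 over (0, 5/2).
∫_0^5/2 u² dx = 45/16, so ||u||_L² = 3*sqrt(5)/4.
∫_0^5/2 (u')² dx = 9*π^2/5, so ||u'||_L² = 3*sqrt(5)*π/5.
Ratio ||u||_L² / ||u'||_L² = 5/(4*π).
Sharp Poincaré constant on H^1_0(0, 5/2) is C_P = L/π = 5/(2*π), achieved by sin(2*π/5·x).
This is the k = 2 harmonic; the ratio L/(kπ) is strictly less than C_P = L/π, consistent with the sharp inequality ||u||_L² ≤ C_P ||u'||_L².


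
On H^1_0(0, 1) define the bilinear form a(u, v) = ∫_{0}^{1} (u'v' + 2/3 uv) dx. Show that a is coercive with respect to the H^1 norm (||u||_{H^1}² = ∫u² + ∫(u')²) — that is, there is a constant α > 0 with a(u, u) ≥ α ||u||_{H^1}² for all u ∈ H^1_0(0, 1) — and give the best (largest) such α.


α = (2/3 + π^2)/(1 + π^2)

Coercivity of a(·,·) on H^1_0(0, 1) means a(u, u) ≥ α ||u||_{H^1}² for every u ∈ H^1_0.
The interval has length L = 1, and Poincaré/coercivity depend only on L. Here a(u, u) = ∫(u')² + (2/3)·∫u².
Here 0 < c = 2/3 < 1. The condition a(u,u) ≥ α||u||_{H^1}² reads (1−α)∫(u')² ≥ (α−c)∫u². Any admissible α is ≤ 1 (rapidly oscillating u have ∫u²/∫(u')² → 0), and α = 1 would force 0 ≥ (1−c)∫u², impossible since c < 1; so 1−α > 0. By the sharp Poincaré inequality on H^1_0 of an interval of length L, ∫(u')² ≥ (π/L)²∫u² with equality for the first sine mode sin(π(x−x₀)/L) (x₀ the left endpoint), so the inequality holds for all u iff (1−α)(π/L)² ≥ α − c, i.e. α ≤ ((π/L)² + c)/((π/L)² + 1) = (1 + c(L/π)²)/(1 + (L/π)²). With (π/L)² = π^2 and c = 2/3, the largest admissible constant is α = ((π/L)² + c)/((π/L)² + 1).
Simplifying, α = (2/3 + π^2)/(1 + π^2).


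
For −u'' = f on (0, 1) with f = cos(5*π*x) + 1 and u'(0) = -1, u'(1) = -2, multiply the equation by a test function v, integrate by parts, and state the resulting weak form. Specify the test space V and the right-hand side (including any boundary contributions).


V = H^1(0, 1) (v unrestricted at boundary; u is determined up to an additive constant); weak form: ∫_0^1 u'v' dx = ∫_0^1 (cos(5*π*x) + 1) v dx − 2·v(1) + v(0) for all v ∈ V.

Multiply both sides by a test function v and integrate from 0 to 1:
  ∫_0^1 −u''(x) v(x) dx = ∫_0^1 f(x) v(x) dx.
Integrate the LHS by parts once:
  ∫_0^1 −u'' v dx = −[u'(x) v(x)]_0^1 + ∫_0^1 u'(x) v'(x) dx.
Thus ∫_0^1 u'(x) v'(x) dx = ∫_0^1 f(x) v(x) dx + [u'(x) v(x)]_0^1.
Choose V so that boundary terms are either known or forced to vanish.
u has inhomogeneous Neumann u'(0) = -1, u'(1) = -2. [u' v]_0^1 = (-2)·v(1) − (-1)·v(0) = − 2·v(1) + v(0). Take V = H^1(0, 1); boundary term becomes part of RHS.
Weak formulation: find u (satisfying any essential BC) such that ∫_0^1 u'(x) v'(x) dx = ∫_0^1 f v dx − 2·v(1) + v(0) for all v ∈ V (Neumann data are natural BCs: they enter the RHS as boundary terms).
Substituting f(x) = cos(5*π*x) + 1, the right-hand side is ∫_0^1 (cos(5*π*x) + 1) v dx − 2·v(1) + v(0).
Compatibility check (pure Neumann): taking v ≡ 1 ∈ V gives 0 = ∫_0^1 f dx + (-2) − (-1), i.e. ∫_0^1 f dx must equal u'(0) − u'(1) = 1. Indeed ∫_0^1 (cos(5*π*x) + 1) dx = 1, so the data are compatible. The solution is then unique only up to an additive constant (fix it e.g. by requiring ∫_0^1 u dx = 0).
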